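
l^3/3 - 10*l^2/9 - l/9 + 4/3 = (l/3 + 1/3)*(l - 3)*(l - 4/3)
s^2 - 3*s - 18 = (s - 6)*(s + 3)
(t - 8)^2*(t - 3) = t^3 - 19*t^2 + 112*t - 192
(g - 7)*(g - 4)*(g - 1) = g^3 - 12*g^2 + 39*g - 28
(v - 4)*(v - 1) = v^2 - 5*v + 4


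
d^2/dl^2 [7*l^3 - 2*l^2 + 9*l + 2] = 42*l - 4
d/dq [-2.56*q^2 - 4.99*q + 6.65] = -5.12*q - 4.99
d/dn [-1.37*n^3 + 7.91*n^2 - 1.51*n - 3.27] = -4.11*n^2 + 15.82*n - 1.51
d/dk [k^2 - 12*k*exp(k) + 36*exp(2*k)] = -12*k*exp(k) + 2*k + 72*exp(2*k) - 12*exp(k)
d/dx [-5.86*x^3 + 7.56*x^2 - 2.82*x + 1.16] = -17.58*x^2 + 15.12*x - 2.82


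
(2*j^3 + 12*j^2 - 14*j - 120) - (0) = 2*j^3 + 12*j^2 - 14*j - 120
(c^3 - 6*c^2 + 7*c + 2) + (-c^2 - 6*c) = c^3 - 7*c^2 + c + 2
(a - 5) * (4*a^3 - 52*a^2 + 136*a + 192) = 4*a^4 - 72*a^3 + 396*a^2 - 488*a - 960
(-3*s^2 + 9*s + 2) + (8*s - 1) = -3*s^2 + 17*s + 1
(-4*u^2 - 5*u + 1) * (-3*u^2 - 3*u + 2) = 12*u^4 + 27*u^3 + 4*u^2 - 13*u + 2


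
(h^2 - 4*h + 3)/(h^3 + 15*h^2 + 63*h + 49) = (h^2 - 4*h + 3)/(h^3 + 15*h^2 + 63*h + 49)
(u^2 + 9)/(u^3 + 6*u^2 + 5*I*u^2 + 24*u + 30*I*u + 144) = (u + 3*I)/(u^2 + u*(6 + 8*I) + 48*I)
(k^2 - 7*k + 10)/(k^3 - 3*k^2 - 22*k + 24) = (k^2 - 7*k + 10)/(k^3 - 3*k^2 - 22*k + 24)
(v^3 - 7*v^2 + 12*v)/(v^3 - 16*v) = (v - 3)/(v + 4)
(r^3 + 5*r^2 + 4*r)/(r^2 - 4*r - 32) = r*(r + 1)/(r - 8)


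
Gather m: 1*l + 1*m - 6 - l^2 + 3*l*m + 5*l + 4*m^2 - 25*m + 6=-l^2 + 6*l + 4*m^2 + m*(3*l - 24)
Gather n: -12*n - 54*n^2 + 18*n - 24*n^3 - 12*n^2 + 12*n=-24*n^3 - 66*n^2 + 18*n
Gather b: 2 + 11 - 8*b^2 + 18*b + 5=-8*b^2 + 18*b + 18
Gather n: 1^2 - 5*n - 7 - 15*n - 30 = -20*n - 36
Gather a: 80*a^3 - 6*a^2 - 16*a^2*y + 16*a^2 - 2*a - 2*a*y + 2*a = 80*a^3 + a^2*(10 - 16*y) - 2*a*y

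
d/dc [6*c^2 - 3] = 12*c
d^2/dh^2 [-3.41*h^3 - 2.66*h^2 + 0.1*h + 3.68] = -20.46*h - 5.32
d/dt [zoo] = 0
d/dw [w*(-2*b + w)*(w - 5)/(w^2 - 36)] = (-10*b*w^2 + 144*b*w - 360*b + w^4 - 108*w^2 + 360*w)/(w^4 - 72*w^2 + 1296)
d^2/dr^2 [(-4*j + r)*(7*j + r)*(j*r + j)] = 2*j*(3*j + 3*r + 1)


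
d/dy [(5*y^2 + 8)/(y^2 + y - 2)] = (5*y^2 - 36*y - 8)/(y^4 + 2*y^3 - 3*y^2 - 4*y + 4)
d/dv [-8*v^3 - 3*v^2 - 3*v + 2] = -24*v^2 - 6*v - 3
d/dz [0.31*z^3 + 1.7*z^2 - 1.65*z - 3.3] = 0.93*z^2 + 3.4*z - 1.65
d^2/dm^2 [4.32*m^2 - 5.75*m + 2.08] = 8.64000000000000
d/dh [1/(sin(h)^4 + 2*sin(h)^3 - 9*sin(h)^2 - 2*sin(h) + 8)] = 2*(-2*sin(h)^3 - 3*sin(h)^2 + 9*sin(h) + 1)/((sin(h) - 2)^2*(sin(h) + 4)^2*cos(h)^3)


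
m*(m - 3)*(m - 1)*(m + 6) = m^4 + 2*m^3 - 21*m^2 + 18*m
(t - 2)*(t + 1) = t^2 - t - 2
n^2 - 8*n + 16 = (n - 4)^2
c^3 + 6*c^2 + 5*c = c*(c + 1)*(c + 5)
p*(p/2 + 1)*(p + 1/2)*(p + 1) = p^4/2 + 7*p^3/4 + 7*p^2/4 + p/2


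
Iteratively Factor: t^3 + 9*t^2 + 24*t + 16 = (t + 4)*(t^2 + 5*t + 4) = (t + 1)*(t + 4)*(t + 4)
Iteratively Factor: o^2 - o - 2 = (o + 1)*(o - 2)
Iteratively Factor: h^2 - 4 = (h + 2)*(h - 2)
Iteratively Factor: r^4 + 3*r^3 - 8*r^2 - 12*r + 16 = (r + 2)*(r^3 + r^2 - 10*r + 8) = (r - 2)*(r + 2)*(r^2 + 3*r - 4) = (r - 2)*(r + 2)*(r + 4)*(r - 1)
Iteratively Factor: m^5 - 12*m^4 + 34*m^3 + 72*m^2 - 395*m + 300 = (m + 3)*(m^4 - 15*m^3 + 79*m^2 - 165*m + 100) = (m - 5)*(m + 3)*(m^3 - 10*m^2 + 29*m - 20) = (m - 5)*(m - 4)*(m + 3)*(m^2 - 6*m + 5) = (m - 5)*(m - 4)*(m - 1)*(m + 3)*(m - 5)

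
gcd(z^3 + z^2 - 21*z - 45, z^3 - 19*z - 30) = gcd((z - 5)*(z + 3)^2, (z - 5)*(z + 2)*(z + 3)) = z^2 - 2*z - 15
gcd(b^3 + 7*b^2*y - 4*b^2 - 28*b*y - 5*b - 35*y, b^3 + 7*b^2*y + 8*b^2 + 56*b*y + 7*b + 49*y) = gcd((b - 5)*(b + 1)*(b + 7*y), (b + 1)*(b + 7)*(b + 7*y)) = b^2 + 7*b*y + b + 7*y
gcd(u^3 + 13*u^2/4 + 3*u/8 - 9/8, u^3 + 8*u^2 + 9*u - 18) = u + 3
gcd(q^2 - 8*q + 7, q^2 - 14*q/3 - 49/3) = q - 7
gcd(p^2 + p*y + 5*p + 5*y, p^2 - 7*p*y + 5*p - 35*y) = p + 5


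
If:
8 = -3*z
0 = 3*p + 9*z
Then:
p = 8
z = -8/3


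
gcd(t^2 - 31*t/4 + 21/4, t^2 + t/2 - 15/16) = t - 3/4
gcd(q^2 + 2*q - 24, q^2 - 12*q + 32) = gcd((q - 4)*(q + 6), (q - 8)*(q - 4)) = q - 4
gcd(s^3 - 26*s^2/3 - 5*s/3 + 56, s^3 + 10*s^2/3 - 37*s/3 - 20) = s - 3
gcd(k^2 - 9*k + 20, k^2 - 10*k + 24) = k - 4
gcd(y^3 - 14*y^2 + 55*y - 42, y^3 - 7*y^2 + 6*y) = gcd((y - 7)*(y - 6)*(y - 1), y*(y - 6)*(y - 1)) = y^2 - 7*y + 6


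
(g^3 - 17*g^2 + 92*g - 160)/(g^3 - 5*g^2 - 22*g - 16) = (g^2 - 9*g + 20)/(g^2 + 3*g + 2)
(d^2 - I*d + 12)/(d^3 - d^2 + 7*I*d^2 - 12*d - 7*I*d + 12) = (d - 4*I)/(d^2 + d*(-1 + 4*I) - 4*I)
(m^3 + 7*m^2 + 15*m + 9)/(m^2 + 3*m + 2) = (m^2 + 6*m + 9)/(m + 2)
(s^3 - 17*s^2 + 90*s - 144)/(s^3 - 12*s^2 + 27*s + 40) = (s^2 - 9*s + 18)/(s^2 - 4*s - 5)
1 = 1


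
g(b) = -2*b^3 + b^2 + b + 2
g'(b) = -6*b^2 + 2*b + 1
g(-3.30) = 81.46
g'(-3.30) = -70.94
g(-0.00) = 2.00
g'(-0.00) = 1.00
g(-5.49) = 357.59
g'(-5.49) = -190.82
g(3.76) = -86.42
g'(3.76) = -76.31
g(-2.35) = 31.13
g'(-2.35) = -36.84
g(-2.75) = 48.41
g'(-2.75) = -49.88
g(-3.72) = 115.08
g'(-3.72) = -89.47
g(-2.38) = 32.25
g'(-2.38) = -37.75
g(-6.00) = 464.00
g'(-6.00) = -227.00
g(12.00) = -3298.00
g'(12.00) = -839.00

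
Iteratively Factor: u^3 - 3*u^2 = (u)*(u^2 - 3*u) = u^2*(u - 3)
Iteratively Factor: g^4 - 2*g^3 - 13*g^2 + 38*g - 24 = (g - 2)*(g^3 - 13*g + 12) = (g - 2)*(g + 4)*(g^2 - 4*g + 3) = (g - 3)*(g - 2)*(g + 4)*(g - 1)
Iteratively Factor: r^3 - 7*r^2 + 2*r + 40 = (r - 4)*(r^2 - 3*r - 10) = (r - 4)*(r + 2)*(r - 5)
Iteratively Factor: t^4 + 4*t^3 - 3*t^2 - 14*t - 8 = (t - 2)*(t^3 + 6*t^2 + 9*t + 4) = (t - 2)*(t + 1)*(t^2 + 5*t + 4) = (t - 2)*(t + 1)^2*(t + 4)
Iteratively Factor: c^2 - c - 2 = (c + 1)*(c - 2)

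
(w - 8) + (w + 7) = 2*w - 1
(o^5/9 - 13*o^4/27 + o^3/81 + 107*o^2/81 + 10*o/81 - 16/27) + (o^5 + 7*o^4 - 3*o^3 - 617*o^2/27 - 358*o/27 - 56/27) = 10*o^5/9 + 176*o^4/27 - 242*o^3/81 - 1744*o^2/81 - 1064*o/81 - 8/3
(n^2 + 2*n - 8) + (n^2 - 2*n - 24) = 2*n^2 - 32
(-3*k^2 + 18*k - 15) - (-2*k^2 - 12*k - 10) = -k^2 + 30*k - 5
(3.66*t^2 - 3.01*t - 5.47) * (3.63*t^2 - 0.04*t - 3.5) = 13.2858*t^4 - 11.0727*t^3 - 32.5457*t^2 + 10.7538*t + 19.145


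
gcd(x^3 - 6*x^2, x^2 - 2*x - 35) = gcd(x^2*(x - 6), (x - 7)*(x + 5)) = 1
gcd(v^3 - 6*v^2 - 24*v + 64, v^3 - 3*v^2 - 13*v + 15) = 1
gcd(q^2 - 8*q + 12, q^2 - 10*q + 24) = q - 6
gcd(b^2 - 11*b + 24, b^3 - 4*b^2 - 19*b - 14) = 1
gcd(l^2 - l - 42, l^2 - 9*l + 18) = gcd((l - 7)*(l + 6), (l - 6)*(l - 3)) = 1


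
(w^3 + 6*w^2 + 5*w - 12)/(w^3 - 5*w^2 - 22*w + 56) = (w^2 + 2*w - 3)/(w^2 - 9*w + 14)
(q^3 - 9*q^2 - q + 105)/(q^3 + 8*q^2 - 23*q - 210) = (q^2 - 4*q - 21)/(q^2 + 13*q + 42)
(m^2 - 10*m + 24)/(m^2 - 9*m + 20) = (m - 6)/(m - 5)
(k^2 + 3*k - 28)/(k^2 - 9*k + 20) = (k + 7)/(k - 5)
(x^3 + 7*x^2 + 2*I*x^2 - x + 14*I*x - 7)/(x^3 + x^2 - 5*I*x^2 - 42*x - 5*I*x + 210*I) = (x^2 + 2*I*x - 1)/(x^2 - x*(6 + 5*I) + 30*I)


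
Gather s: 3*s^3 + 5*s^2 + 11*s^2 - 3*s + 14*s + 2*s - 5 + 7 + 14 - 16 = 3*s^3 + 16*s^2 + 13*s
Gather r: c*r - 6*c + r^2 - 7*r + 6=-6*c + r^2 + r*(c - 7) + 6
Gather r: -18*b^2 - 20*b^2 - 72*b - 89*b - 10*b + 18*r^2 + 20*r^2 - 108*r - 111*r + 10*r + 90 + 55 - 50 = -38*b^2 - 171*b + 38*r^2 - 209*r + 95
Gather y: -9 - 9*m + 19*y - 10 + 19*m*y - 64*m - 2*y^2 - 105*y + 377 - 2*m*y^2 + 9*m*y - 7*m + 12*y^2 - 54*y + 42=-80*m + y^2*(10 - 2*m) + y*(28*m - 140) + 400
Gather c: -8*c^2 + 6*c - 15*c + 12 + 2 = -8*c^2 - 9*c + 14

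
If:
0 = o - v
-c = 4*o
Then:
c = -4*v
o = v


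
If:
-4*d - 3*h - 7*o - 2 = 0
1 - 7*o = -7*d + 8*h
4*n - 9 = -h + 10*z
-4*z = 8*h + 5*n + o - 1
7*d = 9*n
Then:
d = 27/5801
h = 3540/5801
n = 21/5801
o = -3190/5801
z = -9717/11602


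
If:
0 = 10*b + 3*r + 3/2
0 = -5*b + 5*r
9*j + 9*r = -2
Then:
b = -3/26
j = -25/234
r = -3/26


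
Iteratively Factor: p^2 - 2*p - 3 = (p - 3)*(p + 1)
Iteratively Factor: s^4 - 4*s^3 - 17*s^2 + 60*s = (s - 5)*(s^3 + s^2 - 12*s) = (s - 5)*(s + 4)*(s^2 - 3*s) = (s - 5)*(s - 3)*(s + 4)*(s)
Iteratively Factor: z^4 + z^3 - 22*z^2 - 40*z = (z + 2)*(z^3 - z^2 - 20*z) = (z - 5)*(z + 2)*(z^2 + 4*z) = z*(z - 5)*(z + 2)*(z + 4)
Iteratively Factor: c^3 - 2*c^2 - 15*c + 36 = (c - 3)*(c^2 + c - 12) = (c - 3)*(c + 4)*(c - 3)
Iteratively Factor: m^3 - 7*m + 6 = (m - 2)*(m^2 + 2*m - 3) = (m - 2)*(m + 3)*(m - 1)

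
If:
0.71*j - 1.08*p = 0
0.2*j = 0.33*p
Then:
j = 0.00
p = 0.00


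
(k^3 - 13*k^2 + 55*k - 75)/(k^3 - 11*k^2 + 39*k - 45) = (k - 5)/(k - 3)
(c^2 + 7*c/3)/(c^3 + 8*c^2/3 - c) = (3*c + 7)/(3*c^2 + 8*c - 3)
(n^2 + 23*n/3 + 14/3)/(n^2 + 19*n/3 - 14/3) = (3*n + 2)/(3*n - 2)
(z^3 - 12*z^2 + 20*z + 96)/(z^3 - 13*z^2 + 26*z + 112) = (z - 6)/(z - 7)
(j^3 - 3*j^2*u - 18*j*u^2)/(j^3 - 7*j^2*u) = (j^2 - 3*j*u - 18*u^2)/(j*(j - 7*u))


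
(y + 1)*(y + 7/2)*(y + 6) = y^3 + 21*y^2/2 + 61*y/2 + 21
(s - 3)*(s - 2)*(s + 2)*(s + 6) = s^4 + 3*s^3 - 22*s^2 - 12*s + 72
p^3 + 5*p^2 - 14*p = p*(p - 2)*(p + 7)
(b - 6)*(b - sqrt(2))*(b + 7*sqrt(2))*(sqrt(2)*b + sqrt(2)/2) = sqrt(2)*b^4 - 11*sqrt(2)*b^3/2 + 12*b^3 - 66*b^2 - 17*sqrt(2)*b^2 - 36*b + 77*sqrt(2)*b + 42*sqrt(2)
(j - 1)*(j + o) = j^2 + j*o - j - o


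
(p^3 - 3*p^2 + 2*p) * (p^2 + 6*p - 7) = p^5 + 3*p^4 - 23*p^3 + 33*p^2 - 14*p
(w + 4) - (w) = 4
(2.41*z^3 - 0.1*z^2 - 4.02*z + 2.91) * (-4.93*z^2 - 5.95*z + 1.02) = -11.8813*z^5 - 13.8465*z^4 + 22.8718*z^3 + 9.4707*z^2 - 21.4149*z + 2.9682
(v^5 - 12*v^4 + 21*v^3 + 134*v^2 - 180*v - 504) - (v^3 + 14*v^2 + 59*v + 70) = v^5 - 12*v^4 + 20*v^3 + 120*v^2 - 239*v - 574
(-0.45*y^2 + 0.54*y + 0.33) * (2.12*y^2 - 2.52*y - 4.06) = -0.954*y^4 + 2.2788*y^3 + 1.1658*y^2 - 3.024*y - 1.3398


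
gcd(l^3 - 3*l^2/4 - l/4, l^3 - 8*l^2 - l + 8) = l - 1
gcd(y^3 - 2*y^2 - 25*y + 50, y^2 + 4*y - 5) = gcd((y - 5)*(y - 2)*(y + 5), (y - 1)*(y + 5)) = y + 5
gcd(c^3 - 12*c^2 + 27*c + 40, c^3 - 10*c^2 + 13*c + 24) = c^2 - 7*c - 8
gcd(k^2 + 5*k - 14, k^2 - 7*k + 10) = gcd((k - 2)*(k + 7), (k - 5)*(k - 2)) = k - 2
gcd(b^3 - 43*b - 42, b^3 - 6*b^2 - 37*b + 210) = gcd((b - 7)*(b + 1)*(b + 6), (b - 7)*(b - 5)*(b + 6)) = b^2 - b - 42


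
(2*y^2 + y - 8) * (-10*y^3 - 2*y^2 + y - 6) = -20*y^5 - 14*y^4 + 80*y^3 + 5*y^2 - 14*y + 48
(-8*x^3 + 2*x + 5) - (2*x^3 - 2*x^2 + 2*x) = -10*x^3 + 2*x^2 + 5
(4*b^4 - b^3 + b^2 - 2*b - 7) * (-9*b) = -36*b^5 + 9*b^4 - 9*b^3 + 18*b^2 + 63*b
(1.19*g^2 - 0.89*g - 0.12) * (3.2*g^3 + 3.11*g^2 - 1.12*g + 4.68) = 3.808*g^5 + 0.8529*g^4 - 4.4847*g^3 + 6.1928*g^2 - 4.0308*g - 0.5616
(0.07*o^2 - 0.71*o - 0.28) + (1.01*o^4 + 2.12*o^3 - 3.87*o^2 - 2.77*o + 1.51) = 1.01*o^4 + 2.12*o^3 - 3.8*o^2 - 3.48*o + 1.23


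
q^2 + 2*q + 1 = (q + 1)^2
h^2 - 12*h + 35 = (h - 7)*(h - 5)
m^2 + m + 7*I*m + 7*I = (m + 1)*(m + 7*I)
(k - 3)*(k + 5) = k^2 + 2*k - 15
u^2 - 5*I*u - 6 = (u - 3*I)*(u - 2*I)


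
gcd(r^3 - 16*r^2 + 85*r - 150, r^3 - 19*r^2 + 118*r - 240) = r^2 - 11*r + 30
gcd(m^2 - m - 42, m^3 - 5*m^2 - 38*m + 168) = m^2 - m - 42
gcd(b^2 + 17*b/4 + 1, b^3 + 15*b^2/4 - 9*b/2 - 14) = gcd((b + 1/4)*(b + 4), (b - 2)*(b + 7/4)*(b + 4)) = b + 4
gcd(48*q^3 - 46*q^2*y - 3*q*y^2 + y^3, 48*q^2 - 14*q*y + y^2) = -8*q + y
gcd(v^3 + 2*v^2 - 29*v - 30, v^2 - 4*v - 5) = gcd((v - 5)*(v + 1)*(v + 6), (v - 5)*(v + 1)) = v^2 - 4*v - 5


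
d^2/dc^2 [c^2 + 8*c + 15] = 2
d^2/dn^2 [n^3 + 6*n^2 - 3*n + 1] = 6*n + 12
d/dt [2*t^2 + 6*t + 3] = 4*t + 6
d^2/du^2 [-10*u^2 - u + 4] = -20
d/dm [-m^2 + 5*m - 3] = 5 - 2*m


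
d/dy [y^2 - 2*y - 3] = 2*y - 2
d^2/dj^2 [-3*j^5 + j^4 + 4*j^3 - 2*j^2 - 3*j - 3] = -60*j^3 + 12*j^2 + 24*j - 4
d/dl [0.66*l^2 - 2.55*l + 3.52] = 1.32*l - 2.55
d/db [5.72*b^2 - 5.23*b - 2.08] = 11.44*b - 5.23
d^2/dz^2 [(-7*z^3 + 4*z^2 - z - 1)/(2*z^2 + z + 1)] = 2*(-5*z^3 - 57*z^2 - 21*z + 6)/(8*z^6 + 12*z^5 + 18*z^4 + 13*z^3 + 9*z^2 + 3*z + 1)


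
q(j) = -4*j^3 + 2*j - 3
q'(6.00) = -430.00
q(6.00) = -855.00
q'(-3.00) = -106.00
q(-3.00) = 99.00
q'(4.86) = -281.44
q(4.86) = -452.45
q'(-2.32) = -62.59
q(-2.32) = 42.31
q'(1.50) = -25.00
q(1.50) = -13.50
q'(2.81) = -92.75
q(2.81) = -86.13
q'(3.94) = -184.28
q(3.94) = -239.77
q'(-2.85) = -95.47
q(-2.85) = 83.90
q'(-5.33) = -338.91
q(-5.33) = 592.02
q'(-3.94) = -184.28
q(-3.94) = 233.77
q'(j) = 2 - 12*j^2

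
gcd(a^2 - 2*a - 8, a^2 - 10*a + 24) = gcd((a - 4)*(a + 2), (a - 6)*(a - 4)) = a - 4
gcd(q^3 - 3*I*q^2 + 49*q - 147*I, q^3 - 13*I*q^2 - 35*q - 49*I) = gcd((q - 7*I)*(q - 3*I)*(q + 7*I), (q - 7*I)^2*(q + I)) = q - 7*I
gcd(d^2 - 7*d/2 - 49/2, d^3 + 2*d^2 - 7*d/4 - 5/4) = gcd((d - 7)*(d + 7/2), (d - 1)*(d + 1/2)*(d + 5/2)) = 1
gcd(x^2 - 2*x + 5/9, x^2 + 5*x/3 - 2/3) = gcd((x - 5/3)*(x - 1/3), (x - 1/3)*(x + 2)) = x - 1/3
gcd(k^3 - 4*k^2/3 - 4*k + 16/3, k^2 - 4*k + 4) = k - 2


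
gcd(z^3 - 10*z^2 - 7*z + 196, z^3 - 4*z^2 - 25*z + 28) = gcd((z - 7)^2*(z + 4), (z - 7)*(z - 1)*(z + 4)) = z^2 - 3*z - 28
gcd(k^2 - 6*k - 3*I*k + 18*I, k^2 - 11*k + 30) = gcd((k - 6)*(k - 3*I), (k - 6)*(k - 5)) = k - 6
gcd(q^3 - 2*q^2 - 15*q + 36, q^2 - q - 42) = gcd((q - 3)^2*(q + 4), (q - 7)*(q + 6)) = 1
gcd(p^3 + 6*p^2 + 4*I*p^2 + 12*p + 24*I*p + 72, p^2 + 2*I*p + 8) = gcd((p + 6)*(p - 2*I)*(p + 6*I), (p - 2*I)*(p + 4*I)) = p - 2*I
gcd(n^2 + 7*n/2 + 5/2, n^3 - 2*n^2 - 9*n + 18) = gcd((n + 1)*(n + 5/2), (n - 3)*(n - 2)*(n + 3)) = 1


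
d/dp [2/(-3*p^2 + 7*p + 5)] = 2*(6*p - 7)/(-3*p^2 + 7*p + 5)^2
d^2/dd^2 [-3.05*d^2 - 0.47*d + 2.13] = -6.10000000000000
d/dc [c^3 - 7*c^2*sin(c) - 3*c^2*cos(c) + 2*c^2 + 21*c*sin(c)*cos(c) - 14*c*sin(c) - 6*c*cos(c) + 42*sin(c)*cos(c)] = 3*c^2*sin(c) - 7*c^2*cos(c) + 3*c^2 - 8*c*sin(c) - 20*c*cos(c) + 21*c*cos(2*c) + 4*c - 14*sin(c) + 21*sin(2*c)/2 - 6*cos(c) + 42*cos(2*c)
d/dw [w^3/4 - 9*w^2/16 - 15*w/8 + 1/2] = 3*w^2/4 - 9*w/8 - 15/8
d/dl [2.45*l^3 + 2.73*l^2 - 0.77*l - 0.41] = 7.35*l^2 + 5.46*l - 0.77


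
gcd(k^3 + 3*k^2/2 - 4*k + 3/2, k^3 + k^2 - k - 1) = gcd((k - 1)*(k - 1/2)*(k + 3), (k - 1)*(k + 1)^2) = k - 1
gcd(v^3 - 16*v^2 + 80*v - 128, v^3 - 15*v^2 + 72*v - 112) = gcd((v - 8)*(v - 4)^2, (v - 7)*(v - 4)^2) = v^2 - 8*v + 16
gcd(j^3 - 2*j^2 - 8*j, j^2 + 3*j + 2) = j + 2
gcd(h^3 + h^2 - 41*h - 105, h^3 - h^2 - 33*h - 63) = h^2 - 4*h - 21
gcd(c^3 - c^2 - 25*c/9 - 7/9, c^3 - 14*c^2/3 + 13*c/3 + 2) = c + 1/3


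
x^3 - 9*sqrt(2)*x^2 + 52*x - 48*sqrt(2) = (x - 4*sqrt(2))*(x - 3*sqrt(2))*(x - 2*sqrt(2))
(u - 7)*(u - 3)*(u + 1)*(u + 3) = u^4 - 6*u^3 - 16*u^2 + 54*u + 63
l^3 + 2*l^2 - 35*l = l*(l - 5)*(l + 7)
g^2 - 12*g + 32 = (g - 8)*(g - 4)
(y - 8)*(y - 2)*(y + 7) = y^3 - 3*y^2 - 54*y + 112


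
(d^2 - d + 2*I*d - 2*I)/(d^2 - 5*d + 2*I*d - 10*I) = (d - 1)/(d - 5)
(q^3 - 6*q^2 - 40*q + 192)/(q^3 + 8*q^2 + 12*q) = (q^2 - 12*q + 32)/(q*(q + 2))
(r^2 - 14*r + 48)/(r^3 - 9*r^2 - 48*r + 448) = (r - 6)/(r^2 - r - 56)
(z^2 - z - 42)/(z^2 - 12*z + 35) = (z + 6)/(z - 5)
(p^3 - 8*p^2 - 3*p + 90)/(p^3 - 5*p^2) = 1 - 3/p - 18/p^2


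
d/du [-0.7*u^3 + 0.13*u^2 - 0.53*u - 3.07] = -2.1*u^2 + 0.26*u - 0.53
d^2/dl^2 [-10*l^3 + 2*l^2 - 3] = 4 - 60*l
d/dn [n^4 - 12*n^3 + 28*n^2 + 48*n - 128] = 4*n^3 - 36*n^2 + 56*n + 48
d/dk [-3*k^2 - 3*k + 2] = -6*k - 3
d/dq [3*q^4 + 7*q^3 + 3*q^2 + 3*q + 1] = 12*q^3 + 21*q^2 + 6*q + 3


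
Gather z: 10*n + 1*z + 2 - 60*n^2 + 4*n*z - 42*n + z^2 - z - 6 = -60*n^2 + 4*n*z - 32*n + z^2 - 4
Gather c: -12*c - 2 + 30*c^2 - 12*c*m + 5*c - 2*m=30*c^2 + c*(-12*m - 7) - 2*m - 2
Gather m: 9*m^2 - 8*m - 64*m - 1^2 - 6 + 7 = 9*m^2 - 72*m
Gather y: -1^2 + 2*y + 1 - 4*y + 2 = 2 - 2*y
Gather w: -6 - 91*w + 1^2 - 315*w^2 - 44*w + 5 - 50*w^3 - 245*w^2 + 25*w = -50*w^3 - 560*w^2 - 110*w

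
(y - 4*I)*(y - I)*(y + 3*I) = y^3 - 2*I*y^2 + 11*y - 12*I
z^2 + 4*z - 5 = (z - 1)*(z + 5)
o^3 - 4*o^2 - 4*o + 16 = (o - 4)*(o - 2)*(o + 2)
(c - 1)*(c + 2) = c^2 + c - 2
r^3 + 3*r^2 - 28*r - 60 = (r - 5)*(r + 2)*(r + 6)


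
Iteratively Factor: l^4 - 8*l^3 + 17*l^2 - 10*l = (l - 5)*(l^3 - 3*l^2 + 2*l) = (l - 5)*(l - 1)*(l^2 - 2*l) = (l - 5)*(l - 2)*(l - 1)*(l)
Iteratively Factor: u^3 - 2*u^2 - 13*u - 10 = (u + 2)*(u^2 - 4*u - 5) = (u - 5)*(u + 2)*(u + 1)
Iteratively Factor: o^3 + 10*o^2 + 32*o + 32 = (o + 4)*(o^2 + 6*o + 8) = (o + 4)^2*(o + 2)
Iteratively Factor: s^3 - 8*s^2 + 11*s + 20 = (s - 5)*(s^2 - 3*s - 4) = (s - 5)*(s - 4)*(s + 1)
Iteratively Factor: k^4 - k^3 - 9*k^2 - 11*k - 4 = (k - 4)*(k^3 + 3*k^2 + 3*k + 1) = (k - 4)*(k + 1)*(k^2 + 2*k + 1) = (k - 4)*(k + 1)^2*(k + 1)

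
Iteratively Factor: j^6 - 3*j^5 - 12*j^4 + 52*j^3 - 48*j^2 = (j - 2)*(j^5 - j^4 - 14*j^3 + 24*j^2) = (j - 2)*(j + 4)*(j^4 - 5*j^3 + 6*j^2) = (j - 2)^2*(j + 4)*(j^3 - 3*j^2) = j*(j - 2)^2*(j + 4)*(j^2 - 3*j) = j*(j - 3)*(j - 2)^2*(j + 4)*(j)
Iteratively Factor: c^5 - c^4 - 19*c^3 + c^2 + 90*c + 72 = (c + 1)*(c^4 - 2*c^3 - 17*c^2 + 18*c + 72) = (c + 1)*(c + 2)*(c^3 - 4*c^2 - 9*c + 36) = (c + 1)*(c + 2)*(c + 3)*(c^2 - 7*c + 12) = (c - 4)*(c + 1)*(c + 2)*(c + 3)*(c - 3)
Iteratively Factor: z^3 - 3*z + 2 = (z - 1)*(z^2 + z - 2) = (z - 1)*(z + 2)*(z - 1)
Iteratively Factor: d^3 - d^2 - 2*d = (d)*(d^2 - d - 2) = d*(d - 2)*(d + 1)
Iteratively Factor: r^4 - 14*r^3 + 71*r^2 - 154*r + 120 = (r - 4)*(r^3 - 10*r^2 + 31*r - 30) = (r - 5)*(r - 4)*(r^2 - 5*r + 6) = (r - 5)*(r - 4)*(r - 3)*(r - 2)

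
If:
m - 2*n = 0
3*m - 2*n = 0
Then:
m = 0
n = 0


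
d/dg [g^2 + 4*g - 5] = 2*g + 4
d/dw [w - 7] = 1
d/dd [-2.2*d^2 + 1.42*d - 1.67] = 1.42 - 4.4*d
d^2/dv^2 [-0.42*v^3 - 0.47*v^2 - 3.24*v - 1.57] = -2.52*v - 0.94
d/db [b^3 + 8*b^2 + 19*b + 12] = 3*b^2 + 16*b + 19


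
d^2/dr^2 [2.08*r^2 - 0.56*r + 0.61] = 4.16000000000000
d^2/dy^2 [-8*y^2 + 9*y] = -16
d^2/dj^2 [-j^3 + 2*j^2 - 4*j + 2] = 4 - 6*j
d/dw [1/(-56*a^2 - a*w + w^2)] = (a - 2*w)/(56*a^2 + a*w - w^2)^2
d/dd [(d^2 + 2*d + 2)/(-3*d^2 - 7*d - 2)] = (-d^2 + 8*d + 10)/(9*d^4 + 42*d^3 + 61*d^2 + 28*d + 4)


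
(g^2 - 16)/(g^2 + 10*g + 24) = (g - 4)/(g + 6)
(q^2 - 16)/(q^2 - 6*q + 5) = (q^2 - 16)/(q^2 - 6*q + 5)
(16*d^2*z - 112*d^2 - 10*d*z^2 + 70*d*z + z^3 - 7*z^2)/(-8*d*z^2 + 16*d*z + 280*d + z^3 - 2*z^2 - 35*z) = (-2*d + z)/(z + 5)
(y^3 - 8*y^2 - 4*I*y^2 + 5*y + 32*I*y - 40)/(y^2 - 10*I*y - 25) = (y^2 + y*(-8 + I) - 8*I)/(y - 5*I)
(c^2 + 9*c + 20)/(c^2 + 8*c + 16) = (c + 5)/(c + 4)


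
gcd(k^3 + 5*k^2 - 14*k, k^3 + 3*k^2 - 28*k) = k^2 + 7*k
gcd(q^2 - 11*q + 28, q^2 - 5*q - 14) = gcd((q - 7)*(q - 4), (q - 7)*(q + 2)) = q - 7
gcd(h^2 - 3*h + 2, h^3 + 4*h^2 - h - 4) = h - 1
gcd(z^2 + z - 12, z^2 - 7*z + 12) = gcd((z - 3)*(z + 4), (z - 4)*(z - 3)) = z - 3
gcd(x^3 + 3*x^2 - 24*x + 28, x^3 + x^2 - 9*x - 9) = 1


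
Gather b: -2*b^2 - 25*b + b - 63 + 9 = -2*b^2 - 24*b - 54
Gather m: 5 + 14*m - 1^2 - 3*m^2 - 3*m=-3*m^2 + 11*m + 4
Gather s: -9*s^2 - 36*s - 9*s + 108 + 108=-9*s^2 - 45*s + 216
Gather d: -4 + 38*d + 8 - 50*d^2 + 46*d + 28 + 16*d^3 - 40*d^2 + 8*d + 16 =16*d^3 - 90*d^2 + 92*d + 48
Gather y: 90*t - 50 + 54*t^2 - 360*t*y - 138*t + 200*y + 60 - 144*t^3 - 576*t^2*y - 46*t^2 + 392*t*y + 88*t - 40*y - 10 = -144*t^3 + 8*t^2 + 40*t + y*(-576*t^2 + 32*t + 160)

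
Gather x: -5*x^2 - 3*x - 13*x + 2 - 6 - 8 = -5*x^2 - 16*x - 12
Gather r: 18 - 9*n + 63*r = -9*n + 63*r + 18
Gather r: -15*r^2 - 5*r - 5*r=-15*r^2 - 10*r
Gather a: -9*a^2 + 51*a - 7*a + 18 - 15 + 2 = -9*a^2 + 44*a + 5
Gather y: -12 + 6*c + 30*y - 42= 6*c + 30*y - 54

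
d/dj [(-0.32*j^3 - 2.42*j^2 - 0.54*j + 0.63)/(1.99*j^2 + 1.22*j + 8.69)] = (-0.6368*j^4 - 0.780800000000001*j^3 - 10.2202*j^2 - 44.567*j - 5.4612)/(3.9601*j^4 + 4.8556*j^3 + 36.0746*j^2 + 21.2036*j + 75.5161)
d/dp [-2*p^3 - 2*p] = -6*p^2 - 2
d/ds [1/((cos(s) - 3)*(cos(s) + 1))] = 2*(cos(s) - 1)*sin(s)/((cos(s) - 3)^2*(cos(s) + 1)^2)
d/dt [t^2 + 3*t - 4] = 2*t + 3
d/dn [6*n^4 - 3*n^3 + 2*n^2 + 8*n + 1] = 24*n^3 - 9*n^2 + 4*n + 8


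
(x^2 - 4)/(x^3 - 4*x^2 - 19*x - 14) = (x - 2)/(x^2 - 6*x - 7)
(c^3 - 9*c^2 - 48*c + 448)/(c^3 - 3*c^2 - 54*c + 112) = (c - 8)/(c - 2)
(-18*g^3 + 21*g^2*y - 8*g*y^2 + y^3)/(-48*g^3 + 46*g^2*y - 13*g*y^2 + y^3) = (-3*g + y)/(-8*g + y)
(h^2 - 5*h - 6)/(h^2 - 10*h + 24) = (h + 1)/(h - 4)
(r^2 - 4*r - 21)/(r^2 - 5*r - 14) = (r + 3)/(r + 2)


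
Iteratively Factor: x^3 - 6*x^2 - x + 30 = (x - 3)*(x^2 - 3*x - 10) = (x - 3)*(x + 2)*(x - 5)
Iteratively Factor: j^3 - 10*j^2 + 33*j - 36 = (j - 4)*(j^2 - 6*j + 9) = (j - 4)*(j - 3)*(j - 3)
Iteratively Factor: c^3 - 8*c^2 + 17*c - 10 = (c - 5)*(c^2 - 3*c + 2) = (c - 5)*(c - 2)*(c - 1)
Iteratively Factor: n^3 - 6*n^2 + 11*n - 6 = (n - 3)*(n^2 - 3*n + 2) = (n - 3)*(n - 1)*(n - 2)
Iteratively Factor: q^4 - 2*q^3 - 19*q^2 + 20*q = (q - 1)*(q^3 - q^2 - 20*q) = (q - 5)*(q - 1)*(q^2 + 4*q) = (q - 5)*(q - 1)*(q + 4)*(q)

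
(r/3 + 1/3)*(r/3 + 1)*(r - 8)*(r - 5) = r^4/9 - r^3 - r^2 + 121*r/9 + 40/3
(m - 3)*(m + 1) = m^2 - 2*m - 3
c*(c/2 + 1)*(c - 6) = c^3/2 - 2*c^2 - 6*c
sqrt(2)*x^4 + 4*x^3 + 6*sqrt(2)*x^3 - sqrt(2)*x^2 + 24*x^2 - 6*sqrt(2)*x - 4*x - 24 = (x - 1)*(x + 6)*(x + 2*sqrt(2))*(sqrt(2)*x + sqrt(2))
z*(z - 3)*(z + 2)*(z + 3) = z^4 + 2*z^3 - 9*z^2 - 18*z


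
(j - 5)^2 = j^2 - 10*j + 25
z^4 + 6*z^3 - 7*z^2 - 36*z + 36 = (z - 2)*(z - 1)*(z + 3)*(z + 6)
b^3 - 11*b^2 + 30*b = b*(b - 6)*(b - 5)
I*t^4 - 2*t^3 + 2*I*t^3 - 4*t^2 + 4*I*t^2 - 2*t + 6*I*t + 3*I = (t + 1)*(t - I)*(t + 3*I)*(I*t + I)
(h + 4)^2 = h^2 + 8*h + 16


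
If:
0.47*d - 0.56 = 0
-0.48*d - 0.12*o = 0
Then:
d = 1.19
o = -4.77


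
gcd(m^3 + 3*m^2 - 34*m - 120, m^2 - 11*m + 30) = m - 6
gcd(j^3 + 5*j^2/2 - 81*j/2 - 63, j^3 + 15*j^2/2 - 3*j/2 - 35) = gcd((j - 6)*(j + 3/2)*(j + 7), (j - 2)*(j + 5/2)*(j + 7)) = j + 7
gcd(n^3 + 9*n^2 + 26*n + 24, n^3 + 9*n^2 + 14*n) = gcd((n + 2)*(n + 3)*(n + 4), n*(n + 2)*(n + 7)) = n + 2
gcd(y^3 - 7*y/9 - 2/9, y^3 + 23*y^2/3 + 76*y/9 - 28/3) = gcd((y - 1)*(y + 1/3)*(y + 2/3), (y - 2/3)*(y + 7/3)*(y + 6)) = 1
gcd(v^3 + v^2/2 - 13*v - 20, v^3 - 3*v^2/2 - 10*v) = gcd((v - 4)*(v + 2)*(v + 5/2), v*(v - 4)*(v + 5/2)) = v^2 - 3*v/2 - 10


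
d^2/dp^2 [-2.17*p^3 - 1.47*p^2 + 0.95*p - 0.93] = -13.02*p - 2.94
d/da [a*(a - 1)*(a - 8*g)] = 3*a^2 - 16*a*g - 2*a + 8*g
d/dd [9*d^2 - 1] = 18*d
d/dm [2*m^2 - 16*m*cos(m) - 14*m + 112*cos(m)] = 16*m*sin(m) + 4*m - 112*sin(m) - 16*cos(m) - 14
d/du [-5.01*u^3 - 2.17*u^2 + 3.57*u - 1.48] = -15.03*u^2 - 4.34*u + 3.57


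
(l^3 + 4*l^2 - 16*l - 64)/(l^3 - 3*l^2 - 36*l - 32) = (l^2 - 16)/(l^2 - 7*l - 8)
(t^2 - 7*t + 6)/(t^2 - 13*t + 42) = (t - 1)/(t - 7)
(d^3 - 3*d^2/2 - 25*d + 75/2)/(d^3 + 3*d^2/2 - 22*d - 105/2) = (2*d^2 + 7*d - 15)/(2*d^2 + 13*d + 21)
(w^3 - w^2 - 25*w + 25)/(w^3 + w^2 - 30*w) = (w^2 + 4*w - 5)/(w*(w + 6))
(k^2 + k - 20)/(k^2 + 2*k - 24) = (k + 5)/(k + 6)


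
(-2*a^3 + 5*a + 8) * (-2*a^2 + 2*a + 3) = 4*a^5 - 4*a^4 - 16*a^3 - 6*a^2 + 31*a + 24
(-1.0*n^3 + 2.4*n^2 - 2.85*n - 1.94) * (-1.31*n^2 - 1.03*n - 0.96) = 1.31*n^5 - 2.114*n^4 + 2.2215*n^3 + 3.1729*n^2 + 4.7342*n + 1.8624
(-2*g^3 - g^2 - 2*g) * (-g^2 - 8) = 2*g^5 + g^4 + 18*g^3 + 8*g^2 + 16*g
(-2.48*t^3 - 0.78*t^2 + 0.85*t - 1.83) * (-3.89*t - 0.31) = 9.6472*t^4 + 3.803*t^3 - 3.0647*t^2 + 6.8552*t + 0.5673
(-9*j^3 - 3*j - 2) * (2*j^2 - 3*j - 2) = -18*j^5 + 27*j^4 + 12*j^3 + 5*j^2 + 12*j + 4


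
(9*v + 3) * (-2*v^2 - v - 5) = -18*v^3 - 15*v^2 - 48*v - 15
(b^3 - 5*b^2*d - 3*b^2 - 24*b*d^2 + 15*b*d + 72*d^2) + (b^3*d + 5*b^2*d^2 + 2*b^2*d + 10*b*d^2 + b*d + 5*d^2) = b^3*d + b^3 + 5*b^2*d^2 - 3*b^2*d - 3*b^2 - 14*b*d^2 + 16*b*d + 77*d^2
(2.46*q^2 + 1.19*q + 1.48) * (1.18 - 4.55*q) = -11.193*q^3 - 2.5117*q^2 - 5.3298*q + 1.7464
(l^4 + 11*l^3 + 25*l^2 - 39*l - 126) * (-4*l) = -4*l^5 - 44*l^4 - 100*l^3 + 156*l^2 + 504*l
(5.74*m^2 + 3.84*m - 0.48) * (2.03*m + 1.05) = 11.6522*m^3 + 13.8222*m^2 + 3.0576*m - 0.504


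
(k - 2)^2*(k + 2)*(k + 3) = k^4 + k^3 - 10*k^2 - 4*k + 24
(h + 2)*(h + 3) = h^2 + 5*h + 6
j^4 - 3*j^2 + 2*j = j*(j - 1)^2*(j + 2)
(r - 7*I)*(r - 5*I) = r^2 - 12*I*r - 35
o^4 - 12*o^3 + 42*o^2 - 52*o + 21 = (o - 7)*(o - 3)*(o - 1)^2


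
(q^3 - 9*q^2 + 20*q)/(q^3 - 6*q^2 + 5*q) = (q - 4)/(q - 1)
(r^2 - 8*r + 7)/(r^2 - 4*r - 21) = (r - 1)/(r + 3)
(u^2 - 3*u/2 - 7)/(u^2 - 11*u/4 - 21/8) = 4*(u + 2)/(4*u + 3)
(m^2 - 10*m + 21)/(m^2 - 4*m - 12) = (-m^2 + 10*m - 21)/(-m^2 + 4*m + 12)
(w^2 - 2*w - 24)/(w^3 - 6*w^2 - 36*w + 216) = (w + 4)/(w^2 - 36)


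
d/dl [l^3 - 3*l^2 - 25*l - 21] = 3*l^2 - 6*l - 25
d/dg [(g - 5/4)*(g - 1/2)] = 2*g - 7/4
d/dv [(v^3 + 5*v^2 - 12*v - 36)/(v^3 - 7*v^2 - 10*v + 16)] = 2*(-6*v^2 + 26*v - 69)/(v^4 - 18*v^3 + 97*v^2 - 144*v + 64)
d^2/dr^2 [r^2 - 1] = 2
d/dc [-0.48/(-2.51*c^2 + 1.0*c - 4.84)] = (0.48 - 2.4096*c)/(2.51*c^2 - 1.0*c + 4.84)^2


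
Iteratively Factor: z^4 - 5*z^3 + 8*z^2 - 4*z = (z - 2)*(z^3 - 3*z^2 + 2*z) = (z - 2)*(z - 1)*(z^2 - 2*z) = (z - 2)^2*(z - 1)*(z)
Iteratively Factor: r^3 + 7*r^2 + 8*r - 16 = (r - 1)*(r^2 + 8*r + 16) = (r - 1)*(r + 4)*(r + 4)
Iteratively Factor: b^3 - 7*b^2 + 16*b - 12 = (b - 3)*(b^2 - 4*b + 4) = (b - 3)*(b - 2)*(b - 2)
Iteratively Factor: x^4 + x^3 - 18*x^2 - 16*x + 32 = (x - 4)*(x^3 + 5*x^2 + 2*x - 8) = (x - 4)*(x + 4)*(x^2 + x - 2) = (x - 4)*(x - 1)*(x + 4)*(x + 2)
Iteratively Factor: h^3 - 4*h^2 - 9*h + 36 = (h - 3)*(h^2 - h - 12) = (h - 3)*(h + 3)*(h - 4)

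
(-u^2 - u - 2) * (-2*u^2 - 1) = 2*u^4 + 2*u^3 + 5*u^2 + u + 2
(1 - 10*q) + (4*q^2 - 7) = 4*q^2 - 10*q - 6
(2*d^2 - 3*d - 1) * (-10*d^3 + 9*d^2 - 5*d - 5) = -20*d^5 + 48*d^4 - 27*d^3 - 4*d^2 + 20*d + 5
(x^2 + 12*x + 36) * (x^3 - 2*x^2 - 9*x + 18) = x^5 + 10*x^4 + 3*x^3 - 162*x^2 - 108*x + 648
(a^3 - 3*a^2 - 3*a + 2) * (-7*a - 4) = -7*a^4 + 17*a^3 + 33*a^2 - 2*a - 8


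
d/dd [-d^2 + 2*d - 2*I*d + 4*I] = -2*d + 2 - 2*I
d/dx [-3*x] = -3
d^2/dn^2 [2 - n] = 0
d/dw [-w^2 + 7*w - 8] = 7 - 2*w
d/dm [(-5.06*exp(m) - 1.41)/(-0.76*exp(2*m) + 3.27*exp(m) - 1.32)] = (-3.8456*exp(2*m) - 2.1432*exp(m) + 11.2899)*exp(m)/(0.5776*exp(4*m) - 4.9704*exp(3*m) + 12.6993*exp(2*m) - 8.6328*exp(m) + 1.7424)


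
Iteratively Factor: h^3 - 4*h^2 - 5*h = (h + 1)*(h^2 - 5*h) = (h - 5)*(h + 1)*(h)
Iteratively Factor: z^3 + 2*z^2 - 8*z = (z)*(z^2 + 2*z - 8) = z*(z + 4)*(z - 2)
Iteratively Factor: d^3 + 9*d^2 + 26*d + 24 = (d + 4)*(d^2 + 5*d + 6) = (d + 3)*(d + 4)*(d + 2)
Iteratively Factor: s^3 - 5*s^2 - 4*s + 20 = (s + 2)*(s^2 - 7*s + 10) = (s - 2)*(s + 2)*(s - 5)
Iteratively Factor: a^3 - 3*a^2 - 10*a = (a + 2)*(a^2 - 5*a) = a*(a + 2)*(a - 5)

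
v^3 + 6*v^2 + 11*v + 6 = (v + 1)*(v + 2)*(v + 3)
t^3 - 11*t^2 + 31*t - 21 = (t - 7)*(t - 3)*(t - 1)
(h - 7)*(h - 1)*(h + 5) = h^3 - 3*h^2 - 33*h + 35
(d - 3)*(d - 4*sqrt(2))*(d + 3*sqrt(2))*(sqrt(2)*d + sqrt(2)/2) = sqrt(2)*d^4 - 5*sqrt(2)*d^3/2 - 2*d^3 - 51*sqrt(2)*d^2/2 + 5*d^2 + 3*d + 60*sqrt(2)*d + 36*sqrt(2)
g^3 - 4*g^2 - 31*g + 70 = (g - 7)*(g - 2)*(g + 5)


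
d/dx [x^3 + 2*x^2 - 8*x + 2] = 3*x^2 + 4*x - 8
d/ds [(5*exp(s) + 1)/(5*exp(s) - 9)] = -50*exp(s)/(5*exp(s) - 9)^2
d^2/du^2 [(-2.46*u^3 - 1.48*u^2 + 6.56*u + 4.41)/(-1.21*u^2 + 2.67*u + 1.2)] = (-7.105427357601e-15*u^5 + 32.571908*u^3 + 21.444714*u^2 + 49.588002*u - 29.384658)/(1.771561*u^6 - 11.727441*u^5 + 20.607147*u^4 + 4.22687699999999*u^3 - 20.43684*u^2 - 11.5344*u - 1.728)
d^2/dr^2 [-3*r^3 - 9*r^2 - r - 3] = -18*r - 18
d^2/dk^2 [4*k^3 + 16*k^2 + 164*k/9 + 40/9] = 24*k + 32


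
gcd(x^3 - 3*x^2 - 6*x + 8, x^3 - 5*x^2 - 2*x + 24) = x^2 - 2*x - 8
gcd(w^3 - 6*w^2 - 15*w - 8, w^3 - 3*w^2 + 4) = w + 1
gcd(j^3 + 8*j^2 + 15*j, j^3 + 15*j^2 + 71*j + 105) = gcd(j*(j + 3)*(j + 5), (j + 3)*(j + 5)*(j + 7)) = j^2 + 8*j + 15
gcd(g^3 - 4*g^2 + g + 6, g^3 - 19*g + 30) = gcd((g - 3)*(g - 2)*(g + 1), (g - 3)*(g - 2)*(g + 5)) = g^2 - 5*g + 6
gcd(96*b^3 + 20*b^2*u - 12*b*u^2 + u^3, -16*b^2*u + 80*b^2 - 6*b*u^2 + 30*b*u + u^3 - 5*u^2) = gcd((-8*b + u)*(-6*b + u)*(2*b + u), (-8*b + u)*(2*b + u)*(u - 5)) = -16*b^2 - 6*b*u + u^2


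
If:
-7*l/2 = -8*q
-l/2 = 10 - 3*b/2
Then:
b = 16*q/21 + 20/3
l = 16*q/7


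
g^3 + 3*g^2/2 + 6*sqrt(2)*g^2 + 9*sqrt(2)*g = g*(g + 3/2)*(g + 6*sqrt(2))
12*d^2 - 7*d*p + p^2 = (-4*d + p)*(-3*d + p)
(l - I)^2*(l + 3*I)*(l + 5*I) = l^4 + 6*I*l^3 + 22*I*l + 15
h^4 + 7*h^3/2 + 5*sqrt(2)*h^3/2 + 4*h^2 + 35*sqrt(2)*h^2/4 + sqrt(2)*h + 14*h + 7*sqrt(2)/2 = (h + 7/2)*(h + sqrt(2)/2)*(h + sqrt(2))^2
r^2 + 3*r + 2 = (r + 1)*(r + 2)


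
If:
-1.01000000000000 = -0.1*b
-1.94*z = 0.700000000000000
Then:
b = 10.10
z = -0.36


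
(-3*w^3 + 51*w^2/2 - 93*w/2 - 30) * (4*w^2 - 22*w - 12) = -12*w^5 + 168*w^4 - 711*w^3 + 597*w^2 + 1218*w + 360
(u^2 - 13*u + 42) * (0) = 0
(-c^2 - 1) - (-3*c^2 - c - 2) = 2*c^2 + c + 1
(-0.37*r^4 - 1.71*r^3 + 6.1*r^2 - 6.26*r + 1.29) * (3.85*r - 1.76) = -1.4245*r^5 - 5.9323*r^4 + 26.4946*r^3 - 34.837*r^2 + 15.9841*r - 2.2704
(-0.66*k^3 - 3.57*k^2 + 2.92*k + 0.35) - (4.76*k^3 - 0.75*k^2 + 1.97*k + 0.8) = -5.42*k^3 - 2.82*k^2 + 0.95*k - 0.45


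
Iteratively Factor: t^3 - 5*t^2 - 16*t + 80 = (t - 4)*(t^2 - t - 20) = (t - 4)*(t + 4)*(t - 5)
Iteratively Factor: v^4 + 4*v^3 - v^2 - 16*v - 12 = (v + 1)*(v^3 + 3*v^2 - 4*v - 12) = (v + 1)*(v + 3)*(v^2 - 4) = (v + 1)*(v + 2)*(v + 3)*(v - 2)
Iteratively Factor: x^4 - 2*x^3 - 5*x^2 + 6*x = (x + 2)*(x^3 - 4*x^2 + 3*x) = x*(x + 2)*(x^2 - 4*x + 3) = x*(x - 3)*(x + 2)*(x - 1)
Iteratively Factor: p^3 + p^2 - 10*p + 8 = (p - 1)*(p^2 + 2*p - 8) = (p - 2)*(p - 1)*(p + 4)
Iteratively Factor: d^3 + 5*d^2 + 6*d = (d)*(d^2 + 5*d + 6) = d*(d + 2)*(d + 3)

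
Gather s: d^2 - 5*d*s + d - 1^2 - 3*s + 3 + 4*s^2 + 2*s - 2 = d^2 + d + 4*s^2 + s*(-5*d - 1)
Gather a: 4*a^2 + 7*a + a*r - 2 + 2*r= 4*a^2 + a*(r + 7) + 2*r - 2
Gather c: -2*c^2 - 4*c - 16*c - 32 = -2*c^2 - 20*c - 32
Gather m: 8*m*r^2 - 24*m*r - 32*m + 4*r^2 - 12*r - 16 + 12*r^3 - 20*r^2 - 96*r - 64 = m*(8*r^2 - 24*r - 32) + 12*r^3 - 16*r^2 - 108*r - 80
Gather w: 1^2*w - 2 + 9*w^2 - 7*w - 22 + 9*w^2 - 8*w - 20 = 18*w^2 - 14*w - 44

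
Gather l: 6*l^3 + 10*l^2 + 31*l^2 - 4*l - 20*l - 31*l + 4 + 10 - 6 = 6*l^3 + 41*l^2 - 55*l + 8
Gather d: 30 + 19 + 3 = 52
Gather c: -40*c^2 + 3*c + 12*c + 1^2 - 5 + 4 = -40*c^2 + 15*c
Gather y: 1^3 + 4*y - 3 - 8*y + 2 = -4*y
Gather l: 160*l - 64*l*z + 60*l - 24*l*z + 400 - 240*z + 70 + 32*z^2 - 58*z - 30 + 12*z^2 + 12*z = l*(220 - 88*z) + 44*z^2 - 286*z + 440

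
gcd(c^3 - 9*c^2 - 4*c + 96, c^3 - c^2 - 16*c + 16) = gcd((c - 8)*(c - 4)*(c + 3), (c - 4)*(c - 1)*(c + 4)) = c - 4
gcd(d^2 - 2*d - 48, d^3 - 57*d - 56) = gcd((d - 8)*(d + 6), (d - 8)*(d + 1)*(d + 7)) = d - 8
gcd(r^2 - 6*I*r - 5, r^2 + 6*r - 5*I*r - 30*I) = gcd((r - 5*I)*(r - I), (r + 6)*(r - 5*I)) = r - 5*I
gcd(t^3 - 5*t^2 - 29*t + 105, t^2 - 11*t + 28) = t - 7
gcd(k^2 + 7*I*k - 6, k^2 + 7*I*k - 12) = 1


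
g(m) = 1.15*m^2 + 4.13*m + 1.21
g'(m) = 2.3*m + 4.13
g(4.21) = 38.98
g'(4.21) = 13.81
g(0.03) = 1.33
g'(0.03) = 4.20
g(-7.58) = 35.98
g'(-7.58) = -13.30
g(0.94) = 6.11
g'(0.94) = 6.29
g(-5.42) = 12.61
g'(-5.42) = -8.34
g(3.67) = 31.86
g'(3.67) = 12.57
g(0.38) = 2.95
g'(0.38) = 5.00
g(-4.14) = 3.82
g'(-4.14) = -5.39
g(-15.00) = 198.01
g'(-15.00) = -30.37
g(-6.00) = 17.83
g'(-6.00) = -9.67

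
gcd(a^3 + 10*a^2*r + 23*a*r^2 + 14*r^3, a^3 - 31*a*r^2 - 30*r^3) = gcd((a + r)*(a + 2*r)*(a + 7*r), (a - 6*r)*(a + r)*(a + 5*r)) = a + r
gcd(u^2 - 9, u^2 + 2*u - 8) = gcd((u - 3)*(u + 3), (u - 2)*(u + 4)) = 1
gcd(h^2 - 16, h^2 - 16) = h^2 - 16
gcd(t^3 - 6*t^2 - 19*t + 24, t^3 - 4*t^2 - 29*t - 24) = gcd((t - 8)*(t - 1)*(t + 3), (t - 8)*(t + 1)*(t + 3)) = t^2 - 5*t - 24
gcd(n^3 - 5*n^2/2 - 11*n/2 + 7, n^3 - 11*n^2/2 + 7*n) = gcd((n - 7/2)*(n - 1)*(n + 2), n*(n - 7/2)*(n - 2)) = n - 7/2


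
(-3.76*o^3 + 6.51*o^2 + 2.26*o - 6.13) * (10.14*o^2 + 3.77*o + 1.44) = -38.1264*o^5 + 51.8362*o^4 + 42.0447*o^3 - 44.2636*o^2 - 19.8557*o - 8.8272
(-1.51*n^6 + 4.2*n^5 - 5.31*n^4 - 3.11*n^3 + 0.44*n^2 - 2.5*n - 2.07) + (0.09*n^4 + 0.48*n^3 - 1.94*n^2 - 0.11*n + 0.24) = -1.51*n^6 + 4.2*n^5 - 5.22*n^4 - 2.63*n^3 - 1.5*n^2 - 2.61*n - 1.83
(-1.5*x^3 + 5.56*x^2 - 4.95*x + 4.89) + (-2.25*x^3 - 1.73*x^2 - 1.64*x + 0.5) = -3.75*x^3 + 3.83*x^2 - 6.59*x + 5.39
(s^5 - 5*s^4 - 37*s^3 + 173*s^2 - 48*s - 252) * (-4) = -4*s^5 + 20*s^4 + 148*s^3 - 692*s^2 + 192*s + 1008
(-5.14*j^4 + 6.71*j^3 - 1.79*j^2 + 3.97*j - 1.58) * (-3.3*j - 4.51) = 16.962*j^5 + 1.0384*j^4 - 24.3551*j^3 - 5.0281*j^2 - 12.6907*j + 7.1258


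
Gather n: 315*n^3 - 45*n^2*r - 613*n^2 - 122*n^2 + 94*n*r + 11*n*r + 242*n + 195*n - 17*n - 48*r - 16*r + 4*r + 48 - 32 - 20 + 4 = 315*n^3 + n^2*(-45*r - 735) + n*(105*r + 420) - 60*r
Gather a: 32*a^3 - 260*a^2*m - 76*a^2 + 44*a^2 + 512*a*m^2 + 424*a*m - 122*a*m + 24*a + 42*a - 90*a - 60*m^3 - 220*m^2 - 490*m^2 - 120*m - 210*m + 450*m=32*a^3 + a^2*(-260*m - 32) + a*(512*m^2 + 302*m - 24) - 60*m^3 - 710*m^2 + 120*m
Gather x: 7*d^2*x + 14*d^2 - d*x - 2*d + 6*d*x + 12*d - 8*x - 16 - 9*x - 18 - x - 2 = 14*d^2 + 10*d + x*(7*d^2 + 5*d - 18) - 36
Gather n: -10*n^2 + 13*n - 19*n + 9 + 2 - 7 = -10*n^2 - 6*n + 4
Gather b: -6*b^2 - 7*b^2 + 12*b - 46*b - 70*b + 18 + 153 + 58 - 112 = -13*b^2 - 104*b + 117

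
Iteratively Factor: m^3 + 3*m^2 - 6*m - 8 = (m + 1)*(m^2 + 2*m - 8) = (m - 2)*(m + 1)*(m + 4)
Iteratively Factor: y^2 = (y)*(y)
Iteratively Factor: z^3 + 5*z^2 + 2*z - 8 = (z + 2)*(z^2 + 3*z - 4) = (z + 2)*(z + 4)*(z - 1)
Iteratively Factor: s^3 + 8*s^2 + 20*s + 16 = (s + 4)*(s^2 + 4*s + 4) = (s + 2)*(s + 4)*(s + 2)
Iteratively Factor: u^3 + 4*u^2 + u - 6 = (u - 1)*(u^2 + 5*u + 6) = (u - 1)*(u + 2)*(u + 3)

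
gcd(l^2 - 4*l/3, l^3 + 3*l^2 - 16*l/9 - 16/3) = l - 4/3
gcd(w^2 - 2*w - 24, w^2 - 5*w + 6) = 1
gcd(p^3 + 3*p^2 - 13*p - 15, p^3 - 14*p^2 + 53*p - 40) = 1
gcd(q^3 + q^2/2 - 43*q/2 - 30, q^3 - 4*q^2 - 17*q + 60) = q^2 - q - 20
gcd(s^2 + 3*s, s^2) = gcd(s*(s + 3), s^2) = s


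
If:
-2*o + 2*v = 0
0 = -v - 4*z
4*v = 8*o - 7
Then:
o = 7/4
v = 7/4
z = -7/16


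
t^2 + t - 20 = (t - 4)*(t + 5)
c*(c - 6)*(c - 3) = c^3 - 9*c^2 + 18*c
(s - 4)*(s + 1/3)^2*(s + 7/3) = s^4 - s^3 - 31*s^2/3 - 173*s/27 - 28/27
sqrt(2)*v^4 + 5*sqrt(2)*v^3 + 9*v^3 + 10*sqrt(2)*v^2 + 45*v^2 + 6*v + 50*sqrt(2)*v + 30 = (v + 5)*(v + sqrt(2))*(v + 3*sqrt(2))*(sqrt(2)*v + 1)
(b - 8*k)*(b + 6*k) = b^2 - 2*b*k - 48*k^2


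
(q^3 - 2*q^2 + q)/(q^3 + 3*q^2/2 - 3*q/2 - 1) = 2*q*(q - 1)/(2*q^2 + 5*q + 2)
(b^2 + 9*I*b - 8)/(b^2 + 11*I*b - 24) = (b + I)/(b + 3*I)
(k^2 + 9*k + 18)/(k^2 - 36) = (k + 3)/(k - 6)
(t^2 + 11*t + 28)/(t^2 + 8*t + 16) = (t + 7)/(t + 4)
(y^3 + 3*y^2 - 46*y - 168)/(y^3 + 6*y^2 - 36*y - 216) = (y^2 - 3*y - 28)/(y^2 - 36)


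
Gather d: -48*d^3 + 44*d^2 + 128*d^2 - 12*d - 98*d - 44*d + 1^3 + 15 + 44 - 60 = -48*d^3 + 172*d^2 - 154*d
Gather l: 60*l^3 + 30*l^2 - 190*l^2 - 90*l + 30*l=60*l^3 - 160*l^2 - 60*l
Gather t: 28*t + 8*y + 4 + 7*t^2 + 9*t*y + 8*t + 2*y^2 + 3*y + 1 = 7*t^2 + t*(9*y + 36) + 2*y^2 + 11*y + 5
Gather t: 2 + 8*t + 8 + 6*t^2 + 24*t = 6*t^2 + 32*t + 10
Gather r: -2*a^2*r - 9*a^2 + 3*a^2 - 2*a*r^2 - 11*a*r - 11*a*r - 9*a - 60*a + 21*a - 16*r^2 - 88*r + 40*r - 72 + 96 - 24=-6*a^2 - 48*a + r^2*(-2*a - 16) + r*(-2*a^2 - 22*a - 48)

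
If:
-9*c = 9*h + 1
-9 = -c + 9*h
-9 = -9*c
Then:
No Solution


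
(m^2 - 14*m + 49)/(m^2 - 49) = (m - 7)/(m + 7)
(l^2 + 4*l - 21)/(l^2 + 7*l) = (l - 3)/l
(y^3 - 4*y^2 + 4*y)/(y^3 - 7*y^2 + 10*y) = (y - 2)/(y - 5)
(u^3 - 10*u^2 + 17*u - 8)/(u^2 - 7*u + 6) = (u^2 - 9*u + 8)/(u - 6)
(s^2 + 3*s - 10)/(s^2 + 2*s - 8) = (s + 5)/(s + 4)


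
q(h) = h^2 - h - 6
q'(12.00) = 23.00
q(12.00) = 126.00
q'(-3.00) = -7.00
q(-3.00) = 6.00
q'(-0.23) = -1.46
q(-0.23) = -5.72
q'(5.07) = 9.14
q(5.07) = 14.63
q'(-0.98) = -2.96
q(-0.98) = -4.06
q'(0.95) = 0.90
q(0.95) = -6.05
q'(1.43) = 1.86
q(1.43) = -5.39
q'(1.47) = 1.94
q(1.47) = -5.31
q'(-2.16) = -5.32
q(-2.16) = 0.83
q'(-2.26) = -5.52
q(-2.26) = 1.37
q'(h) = 2*h - 1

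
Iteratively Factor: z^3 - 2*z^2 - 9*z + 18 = (z - 2)*(z^2 - 9) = (z - 2)*(z + 3)*(z - 3)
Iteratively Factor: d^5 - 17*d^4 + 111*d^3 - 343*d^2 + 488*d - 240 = (d - 3)*(d^4 - 14*d^3 + 69*d^2 - 136*d + 80) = (d - 4)*(d - 3)*(d^3 - 10*d^2 + 29*d - 20) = (d - 4)^2*(d - 3)*(d^2 - 6*d + 5) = (d - 5)*(d - 4)^2*(d - 3)*(d - 1)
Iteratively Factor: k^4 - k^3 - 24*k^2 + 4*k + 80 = (k + 2)*(k^3 - 3*k^2 - 18*k + 40) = (k - 2)*(k + 2)*(k^2 - k - 20) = (k - 2)*(k + 2)*(k + 4)*(k - 5)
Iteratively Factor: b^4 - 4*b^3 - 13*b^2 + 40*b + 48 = (b + 3)*(b^3 - 7*b^2 + 8*b + 16) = (b - 4)*(b + 3)*(b^2 - 3*b - 4) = (b - 4)^2*(b + 3)*(b + 1)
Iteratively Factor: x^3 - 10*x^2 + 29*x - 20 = (x - 5)*(x^2 - 5*x + 4) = (x - 5)*(x - 1)*(x - 4)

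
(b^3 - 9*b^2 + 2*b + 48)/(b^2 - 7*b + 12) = (b^2 - 6*b - 16)/(b - 4)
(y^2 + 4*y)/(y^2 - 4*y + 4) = y*(y + 4)/(y^2 - 4*y + 4)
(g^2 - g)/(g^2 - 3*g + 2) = g/(g - 2)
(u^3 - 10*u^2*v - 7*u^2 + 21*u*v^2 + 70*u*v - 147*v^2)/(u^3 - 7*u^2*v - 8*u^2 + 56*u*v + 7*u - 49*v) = (u - 3*v)/(u - 1)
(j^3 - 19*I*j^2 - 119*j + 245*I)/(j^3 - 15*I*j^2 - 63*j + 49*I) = (j - 5*I)/(j - I)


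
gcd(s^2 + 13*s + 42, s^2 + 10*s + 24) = s + 6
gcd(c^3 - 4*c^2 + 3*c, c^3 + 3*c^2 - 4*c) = c^2 - c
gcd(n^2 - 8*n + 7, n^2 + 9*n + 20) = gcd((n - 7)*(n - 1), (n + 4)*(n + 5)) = 1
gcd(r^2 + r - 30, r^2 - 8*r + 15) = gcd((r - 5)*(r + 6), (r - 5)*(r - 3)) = r - 5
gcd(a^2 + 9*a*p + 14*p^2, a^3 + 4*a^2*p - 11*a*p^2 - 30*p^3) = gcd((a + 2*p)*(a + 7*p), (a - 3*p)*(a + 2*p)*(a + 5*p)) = a + 2*p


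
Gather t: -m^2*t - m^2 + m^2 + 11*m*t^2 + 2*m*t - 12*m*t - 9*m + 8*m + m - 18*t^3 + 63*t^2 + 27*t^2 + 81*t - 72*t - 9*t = -18*t^3 + t^2*(11*m + 90) + t*(-m^2 - 10*m)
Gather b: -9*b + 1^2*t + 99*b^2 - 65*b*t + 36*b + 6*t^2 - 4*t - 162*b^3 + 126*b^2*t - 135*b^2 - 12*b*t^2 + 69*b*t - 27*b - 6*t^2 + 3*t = -162*b^3 + b^2*(126*t - 36) + b*(-12*t^2 + 4*t)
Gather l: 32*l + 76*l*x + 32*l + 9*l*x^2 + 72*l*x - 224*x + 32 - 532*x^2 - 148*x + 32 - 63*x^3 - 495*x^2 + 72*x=l*(9*x^2 + 148*x + 64) - 63*x^3 - 1027*x^2 - 300*x + 64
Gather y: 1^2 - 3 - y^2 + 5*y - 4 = -y^2 + 5*y - 6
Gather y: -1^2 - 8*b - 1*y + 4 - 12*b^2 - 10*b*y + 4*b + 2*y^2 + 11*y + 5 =-12*b^2 - 4*b + 2*y^2 + y*(10 - 10*b) + 8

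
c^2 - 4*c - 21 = (c - 7)*(c + 3)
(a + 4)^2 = a^2 + 8*a + 16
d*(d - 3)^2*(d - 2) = d^4 - 8*d^3 + 21*d^2 - 18*d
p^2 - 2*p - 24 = (p - 6)*(p + 4)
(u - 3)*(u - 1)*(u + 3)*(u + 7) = u^4 + 6*u^3 - 16*u^2 - 54*u + 63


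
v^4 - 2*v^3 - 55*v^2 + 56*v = v*(v - 8)*(v - 1)*(v + 7)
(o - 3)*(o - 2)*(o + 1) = o^3 - 4*o^2 + o + 6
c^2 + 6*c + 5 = (c + 1)*(c + 5)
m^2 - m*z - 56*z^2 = (m - 8*z)*(m + 7*z)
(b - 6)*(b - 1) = b^2 - 7*b + 6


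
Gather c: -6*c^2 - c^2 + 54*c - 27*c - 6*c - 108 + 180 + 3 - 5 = -7*c^2 + 21*c + 70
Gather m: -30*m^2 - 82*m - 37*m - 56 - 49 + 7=-30*m^2 - 119*m - 98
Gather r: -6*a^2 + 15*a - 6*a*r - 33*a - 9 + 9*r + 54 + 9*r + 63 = -6*a^2 - 18*a + r*(18 - 6*a) + 108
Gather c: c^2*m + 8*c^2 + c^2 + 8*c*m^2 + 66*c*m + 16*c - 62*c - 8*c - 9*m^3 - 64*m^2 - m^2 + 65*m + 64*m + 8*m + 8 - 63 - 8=c^2*(m + 9) + c*(8*m^2 + 66*m - 54) - 9*m^3 - 65*m^2 + 137*m - 63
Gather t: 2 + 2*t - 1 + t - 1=3*t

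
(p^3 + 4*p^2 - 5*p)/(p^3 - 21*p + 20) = p/(p - 4)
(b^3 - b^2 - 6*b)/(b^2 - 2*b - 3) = b*(b + 2)/(b + 1)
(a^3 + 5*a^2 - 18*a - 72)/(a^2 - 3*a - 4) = (a^2 + 9*a + 18)/(a + 1)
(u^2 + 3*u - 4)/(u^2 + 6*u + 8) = (u - 1)/(u + 2)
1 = 1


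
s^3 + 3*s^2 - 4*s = s*(s - 1)*(s + 4)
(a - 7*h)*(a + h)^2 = a^3 - 5*a^2*h - 13*a*h^2 - 7*h^3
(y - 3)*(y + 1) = y^2 - 2*y - 3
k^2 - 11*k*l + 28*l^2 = (k - 7*l)*(k - 4*l)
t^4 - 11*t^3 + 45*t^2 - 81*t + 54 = (t - 3)^3*(t - 2)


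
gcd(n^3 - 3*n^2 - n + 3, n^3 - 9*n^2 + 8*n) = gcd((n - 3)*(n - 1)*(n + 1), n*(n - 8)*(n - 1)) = n - 1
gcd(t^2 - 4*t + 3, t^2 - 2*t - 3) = t - 3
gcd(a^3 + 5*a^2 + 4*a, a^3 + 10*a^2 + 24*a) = a^2 + 4*a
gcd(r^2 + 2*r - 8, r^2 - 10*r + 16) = r - 2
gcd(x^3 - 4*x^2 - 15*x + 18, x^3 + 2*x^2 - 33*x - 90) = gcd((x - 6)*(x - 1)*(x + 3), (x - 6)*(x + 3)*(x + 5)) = x^2 - 3*x - 18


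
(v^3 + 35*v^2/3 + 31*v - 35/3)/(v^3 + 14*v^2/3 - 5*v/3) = (v + 7)/v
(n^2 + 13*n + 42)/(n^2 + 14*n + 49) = (n + 6)/(n + 7)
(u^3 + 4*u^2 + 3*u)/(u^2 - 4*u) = (u^2 + 4*u + 3)/(u - 4)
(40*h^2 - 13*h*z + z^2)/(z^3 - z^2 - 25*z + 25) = (40*h^2 - 13*h*z + z^2)/(z^3 - z^2 - 25*z + 25)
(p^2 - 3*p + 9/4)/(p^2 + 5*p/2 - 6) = (p - 3/2)/(p + 4)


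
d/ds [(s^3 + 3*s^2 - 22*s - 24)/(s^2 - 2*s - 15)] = (s^4 - 4*s^3 - 29*s^2 - 42*s + 282)/(s^4 - 4*s^3 - 26*s^2 + 60*s + 225)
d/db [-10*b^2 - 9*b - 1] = -20*b - 9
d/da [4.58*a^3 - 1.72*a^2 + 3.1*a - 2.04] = 13.74*a^2 - 3.44*a + 3.1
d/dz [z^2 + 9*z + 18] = 2*z + 9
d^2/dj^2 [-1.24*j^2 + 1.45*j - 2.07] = -2.48000000000000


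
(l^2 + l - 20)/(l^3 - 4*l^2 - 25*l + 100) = 1/(l - 5)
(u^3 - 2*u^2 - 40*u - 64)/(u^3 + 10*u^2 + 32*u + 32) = (u - 8)/(u + 4)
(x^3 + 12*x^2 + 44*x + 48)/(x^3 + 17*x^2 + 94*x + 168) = (x + 2)/(x + 7)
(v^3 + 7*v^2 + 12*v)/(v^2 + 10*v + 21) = v*(v + 4)/(v + 7)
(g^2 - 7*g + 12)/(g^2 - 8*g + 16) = (g - 3)/(g - 4)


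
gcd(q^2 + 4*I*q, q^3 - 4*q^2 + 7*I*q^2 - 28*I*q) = q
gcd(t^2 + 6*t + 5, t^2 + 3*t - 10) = t + 5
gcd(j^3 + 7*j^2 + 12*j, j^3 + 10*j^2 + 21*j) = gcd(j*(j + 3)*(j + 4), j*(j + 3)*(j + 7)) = j^2 + 3*j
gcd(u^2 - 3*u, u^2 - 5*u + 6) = u - 3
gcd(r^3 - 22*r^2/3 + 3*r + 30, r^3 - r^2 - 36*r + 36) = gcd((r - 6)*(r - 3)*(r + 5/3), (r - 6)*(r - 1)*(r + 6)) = r - 6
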